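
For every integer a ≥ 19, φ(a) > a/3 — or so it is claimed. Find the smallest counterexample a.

a = 24

We need the least integer a ≥ 19 for which the claim fails.
For a = 19, 20, 21, 22, 23 the conclusion holds.
a = 24: φ(24) = 8 and 24/3 = 8, so φ(24) ≤ 24/3.
Hence a = 24 is a counterexample.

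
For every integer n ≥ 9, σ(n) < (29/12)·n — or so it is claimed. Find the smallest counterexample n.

n = 24

For n = 9, 10, 11, 12, …, 21, 22, 23 the conclusion holds.
n = 24: σ(24) = 60; 60 ≥ 58.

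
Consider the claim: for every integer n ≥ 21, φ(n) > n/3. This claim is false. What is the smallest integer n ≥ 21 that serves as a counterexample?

n = 24

Check each integer n ≥ 21 in order until the claim fails.
For n = 21, 22, 23 the conclusion holds.
n = 24: φ(24) = 8 and 24/3 = 8, so φ(24) ≤ 24/3.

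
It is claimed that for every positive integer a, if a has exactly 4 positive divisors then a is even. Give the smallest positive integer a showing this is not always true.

For a = 6, 8, 10, 14 the conclusion holds.
a = 15: divisors of 15: 1, 3, 5, 15; 15 is odd.

a = 15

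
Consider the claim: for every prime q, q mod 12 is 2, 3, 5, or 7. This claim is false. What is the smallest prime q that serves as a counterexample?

q = 11

We need the least prime q for which the claim fails.
For q = 2, 3, 5, 7 the conclusion holds.
q = 11: 11 mod 12 = 11 — not in {2, 3, 5, 7}.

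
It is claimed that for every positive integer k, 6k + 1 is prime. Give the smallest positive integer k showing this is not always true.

For k = 1, 2, 3 the conclusion holds.
k = 4: 6k + 1 = 25 = 5 × 5, composite.
Thus k = 4 disproves the claim, and no smaller k works.

k = 4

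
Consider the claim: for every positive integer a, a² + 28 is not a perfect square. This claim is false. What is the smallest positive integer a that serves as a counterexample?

a = 6

The first 5 eligible values, up to a = 5, all satisfy the conclusion.
a = 6: 6² + 28 = 64 = 8², a perfect square.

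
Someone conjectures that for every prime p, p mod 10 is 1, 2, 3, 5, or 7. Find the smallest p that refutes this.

For p = 2, 3, 5, 7, 11, 13, 17 the conclusion holds.
p = 19: 19 mod 10 = 9 — not in {1, 2, 3, 5, 7}.
So p = 19 is the smallest counterexample.

p = 19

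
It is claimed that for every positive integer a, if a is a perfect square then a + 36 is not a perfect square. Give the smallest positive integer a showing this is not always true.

a = 1: 1 + 36 = 37, not a perfect square.
a = 4: 4 + 36 = 40, not a perfect square.
a = 9: 9 + 36 = 45, not a perfect square.
a = 16: 16 + 36 = 52, not a perfect square.
a = 25: 25 + 36 = 61, not a perfect square.
a = 36: 36 + 36 = 72, not a perfect square.
a = 49: 49 + 36 = 85, not a perfect square.
a = 64: 64 = 8² and 64 + 36 = 100 = 10².

a = 64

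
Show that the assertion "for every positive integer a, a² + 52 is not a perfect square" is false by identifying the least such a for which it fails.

a = 12

We need the least positive integer a for which a² + 52 is a perfect square.
For a = 1, 2, 3, 4, …, 9, 10, 11 the conclusion holds.
a = 12: 12² + 52 = 196 = 14², a perfect square.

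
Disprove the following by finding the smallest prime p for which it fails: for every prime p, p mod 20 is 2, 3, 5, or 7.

We need the least prime p for which the claim fails.
The first 4 eligible values, up to p = 7, all satisfy the conclusion.
p = 11: 11 mod 20 = 11 — not in {2, 3, 5, 7}.

p = 11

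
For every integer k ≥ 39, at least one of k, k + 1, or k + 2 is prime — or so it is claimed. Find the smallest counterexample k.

A counterexample is any integer k ≥ 39 such that k, k + 1, k + 2 are all composite; we check each in order.
The first 5 eligible values, up to k = 43, all satisfy the conclusion.
k = 44: 44 = 2 × 22; 45 = 3 × 15; 46 = 2 × 23 — all composite.
So k = 44 is the smallest counterexample.

k = 44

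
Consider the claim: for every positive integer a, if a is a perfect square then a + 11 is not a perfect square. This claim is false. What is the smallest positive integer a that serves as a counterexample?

a = 25

We need the least positive integer a for which a is a perfect square but a + 11 is a perfect square.
The first 4 eligible values, up to a = 16, all satisfy the conclusion.
a = 25: 25 = 5² and 25 + 11 = 36 = 6².
Hence a = 25 is a counterexample.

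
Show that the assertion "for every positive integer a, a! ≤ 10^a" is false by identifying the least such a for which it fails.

a = 25

Check each positive integer a in order until a! > 10^a.
For a = 1, 2, 3, 4, …, 22, 23, 24 the conclusion holds.
a = 25: a! = 15511210043330985984000000 and 10^a = 10000000000000000000000000, so 15511210043330985984000000 > 10000000000000000000000000.
So a = 25 is the smallest counterexample.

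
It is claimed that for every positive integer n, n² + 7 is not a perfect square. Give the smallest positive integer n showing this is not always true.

n = 3

We need the least positive integer n for which n² + 7 is a perfect square.
For n = 1, 2 the conclusion holds.
n = 3: 3² + 7 = 16 = 4², a perfect square.
So n = 3 is the smallest counterexample.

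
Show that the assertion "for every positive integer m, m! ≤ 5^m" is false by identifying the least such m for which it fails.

m = 12

Check each positive integer m in order until m! > 5^m.
The first 11 eligible values, up to m = 11, all satisfy the conclusion.
m = 12: m! = 479001600 and 5^m = 244140625, so 479001600 > 244140625.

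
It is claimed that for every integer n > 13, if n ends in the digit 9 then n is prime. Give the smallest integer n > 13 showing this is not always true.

Check each integer n > 13 in order until n ends in the digit 9 but n is not prime.
n = 19: 19 ends in 9 and is prime.
n = 29: 29 ends in 9 and is prime.
n = 39: 39 ends in 9; 39 = 3 × 13, composite.

n = 39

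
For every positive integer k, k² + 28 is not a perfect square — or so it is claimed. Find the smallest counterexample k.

A counterexample is any positive integer k such that k² + 28 is a perfect square; we check each in order.
The first 5 eligible values, up to k = 5, all satisfy the conclusion.
k = 6: 6² + 28 = 64 = 8², a perfect square.

k = 6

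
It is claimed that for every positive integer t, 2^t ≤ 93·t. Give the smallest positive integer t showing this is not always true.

Check each positive integer t in order until 2^t > 93·t.
For t = 1, 2, 3, 4, 5, 6, 7, 8, 9 the conclusion holds.
t = 10: 2^t = 1024 and 93·t = 930, so 1024 > 930.

t = 10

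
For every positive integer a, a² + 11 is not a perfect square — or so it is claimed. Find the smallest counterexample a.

For a = 1, 2, 3, 4 the conclusion holds.
a = 5: 5² + 11 = 36 = 6², a perfect square.

a = 5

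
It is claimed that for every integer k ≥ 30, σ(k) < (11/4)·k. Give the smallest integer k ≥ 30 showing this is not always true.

k = 60

A counterexample is any integer k ≥ 30 such that the claim fails; we check each in order.
The first 30 eligible values, up to k = 59, all satisfy the conclusion.
k = 60: σ(60) = 168; 168 ≥ 165.
Hence k = 60 is a counterexample.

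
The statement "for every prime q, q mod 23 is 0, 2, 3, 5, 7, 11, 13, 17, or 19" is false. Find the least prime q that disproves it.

Check each prime q in order until the claim fails.
For q = 2, 3, 5, 7, 11, 13, 17, 19, 23 the conclusion holds.
q = 29: 29 mod 23 = 6 — not in {0, 2, 3, 5, 7, 11, 13, 17, 19}.
Thus q = 29 disproves the claim, and no smaller q works.

q = 29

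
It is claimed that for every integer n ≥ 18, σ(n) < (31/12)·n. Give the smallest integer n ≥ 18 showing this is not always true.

The first 30 eligible values, up to n = 47, all satisfy the conclusion.
n = 48: σ(48) = 124; 124 ≥ 124.

n = 48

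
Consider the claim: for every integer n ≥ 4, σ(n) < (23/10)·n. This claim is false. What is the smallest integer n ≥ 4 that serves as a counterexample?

Check each integer n ≥ 4 in order until the claim fails.
The first 8 eligible values, up to n = 11, all satisfy the conclusion.
n = 12: σ(12) = 28; 28 ≥ 138/5.

n = 12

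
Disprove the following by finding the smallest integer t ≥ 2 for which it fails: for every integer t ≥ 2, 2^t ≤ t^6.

t = 30

For t = 2, 3, 4, 5, …, 27, 28, 29 the conclusion holds.
t = 30: 2^t = 1073741824 and t^6 = 729000000, so 1073741824 > 729000000.
Hence t = 30 is a counterexample.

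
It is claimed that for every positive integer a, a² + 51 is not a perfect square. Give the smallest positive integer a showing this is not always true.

a = 7

A counterexample is any positive integer a such that a² + 51 is a perfect square; we check each in order.
For a = 1, 2, 3, 4, 5, 6 the conclusion holds.
a = 7: 7² + 51 = 100 = 10², a perfect square.
So a = 7 is the smallest counterexample.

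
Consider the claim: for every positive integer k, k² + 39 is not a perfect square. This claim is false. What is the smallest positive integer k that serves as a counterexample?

For k = 1, 2, 3, 4 the conclusion holds.
k = 5: 5² + 39 = 64 = 8², a perfect square.
Thus k = 5 disproves the claim, and no smaller k works.

k = 5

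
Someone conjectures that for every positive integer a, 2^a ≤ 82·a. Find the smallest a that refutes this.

a = 10

A counterexample is any positive integer a such that 2^a > 82·a; we check each in order.
For a = 1, 2, 3, 4, 5, 6, 7, 8, 9 the conclusion holds.
a = 10: 2^a = 1024 and 82·a = 820, so 1024 > 820.
So a = 10 is the smallest counterexample.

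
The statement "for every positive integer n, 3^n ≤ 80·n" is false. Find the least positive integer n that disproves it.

We need the least positive integer n for which 3^n > 80·n.
The first 5 eligible values, up to n = 5, all satisfy the conclusion.
n = 6: 3^n = 729 and 80·n = 480, so 729 > 480.

n = 6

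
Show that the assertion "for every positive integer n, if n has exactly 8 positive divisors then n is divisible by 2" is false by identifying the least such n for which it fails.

n = 105

Check each positive integer n in order until n has exactly 8 positive divisors but n is not divisible by 2.
The first 12 eligible values, up to n = 104, all satisfy the conclusion.
n = 105: τ(105) = 8; 105 mod 2 = 1.
Thus n = 105 disproves the claim, and no smaller n works.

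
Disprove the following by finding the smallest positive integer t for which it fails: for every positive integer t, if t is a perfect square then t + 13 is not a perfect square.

t = 36

The first 5 eligible values, up to t = 25, all satisfy the conclusion.
t = 36: 36 = 6² and 36 + 13 = 49 = 7².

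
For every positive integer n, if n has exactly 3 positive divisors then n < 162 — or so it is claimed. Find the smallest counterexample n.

n = 169

Check each positive integer n in order until n has exactly 3 positive divisors but the claim fails.
For n = 4, 9, 25, 49, 121 the conclusion holds.
n = 169: τ(169) = 3; 169 ≥ 162.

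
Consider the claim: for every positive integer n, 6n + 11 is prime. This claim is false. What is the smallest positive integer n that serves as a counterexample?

We need the least positive integer n for which 6n + 11 is not prime.
n = 1: 6n + 11 = 17, prime.
n = 2: 6n + 11 = 23, prime.
n = 3: 6n + 11 = 29, prime.
n = 4: 6n + 11 = 35 = 5 × 7, composite.

n = 4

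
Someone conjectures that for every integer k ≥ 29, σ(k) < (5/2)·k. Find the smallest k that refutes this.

k = 36

We need the least integer k ≥ 29 for which the claim fails.
For k = 29, 30, 31, 32, 33, 34, 35 the conclusion holds.
k = 36: σ(36) = 91; 91 ≥ 90.
Thus k = 36 disproves the claim, and no smaller k works.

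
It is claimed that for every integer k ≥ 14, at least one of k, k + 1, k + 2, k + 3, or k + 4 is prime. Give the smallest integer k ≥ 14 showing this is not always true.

The first 10 eligible values, up to k = 23, all satisfy the conclusion.
k = 24: 24 = 2 × 12; 25 = 5 × 5; 26 = 2 × 13; 27 = 3 × 9; 28 = 2 × 14 — all composite.
Thus k = 24 disproves the claim, and no smaller k works.

k = 24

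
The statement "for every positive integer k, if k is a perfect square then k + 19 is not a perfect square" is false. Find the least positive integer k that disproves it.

A counterexample is any positive integer k such that k is a perfect square but k + 19 is a perfect square; we check each in order.
The first 8 eligible values, up to k = 64, all satisfy the conclusion.
k = 81: 81 = 9² and 81 + 19 = 100 = 10².

k = 81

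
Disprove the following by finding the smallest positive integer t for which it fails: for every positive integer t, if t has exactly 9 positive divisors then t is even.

t = 225

t = 36: divisors of 36: 9 divisors; 36 is even.
t = 100: divisors of 100: 9 divisors; 100 is even.
t = 196: divisors of 196: 9 divisors; 196 is even.
t = 225: divisors of 225: 9 divisors; 225 is odd.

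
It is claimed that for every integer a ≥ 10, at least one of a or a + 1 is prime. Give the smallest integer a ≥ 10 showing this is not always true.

A counterexample is any integer a ≥ 10 such that a, a + 1 are both composite; we check each in order.
a = 10: 11 is prime.
a = 11: 11 is prime.
a = 12: 13 is prime.
a = 13: 13 is prime.
a = 14: 14 = 2 × 7; 15 = 3 × 5 — both composite.
So a = 14 is the smallest counterexample.

a = 14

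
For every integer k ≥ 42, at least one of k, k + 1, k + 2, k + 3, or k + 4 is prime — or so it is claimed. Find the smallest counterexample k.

Check each integer k ≥ 42 in order until k, k + 1, k + 2, k + 3, k + 4 are all composite.
k = 42: 43 is prime.
k = 43: 43 is prime.
k = 44: 47 is prime.
k = 45: 47 is prime.
k = 46: 47 is prime.
k = 47: 47 is prime.
k = 48: 48 = 2 × 24; 49 = 7 × 7; 50 = 2 × 25; 51 = 3 × 17; 52 = 2 × 26 — all composite.
Hence k = 48 is a counterexample.

k = 48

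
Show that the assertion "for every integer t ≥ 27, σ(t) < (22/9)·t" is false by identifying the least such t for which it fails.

t = 36

A counterexample is any integer t ≥ 27 such that the claim fails; we check each in order.
For t = 27, 28, 29, 30, 31, 32, 33, 34, 35 the conclusion holds.
t = 36: σ(36) = 91; 91 ≥ 88.
So t = 36 is the smallest counterexample.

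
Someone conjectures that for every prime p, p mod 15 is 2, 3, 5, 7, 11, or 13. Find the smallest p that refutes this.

p = 19

p = 2: 2 mod 15 = 2.
p = 3: 3 mod 15 = 3.
p = 5: 5 mod 15 = 5.
p = 7: 7 mod 15 = 7.
p = 11: 11 mod 15 = 11.
p = 13: 13 mod 15 = 13.
p = 17: 17 mod 15 = 2.
p = 19: 19 mod 15 = 4 — not in {2, 3, 5, 7, 11, 13}.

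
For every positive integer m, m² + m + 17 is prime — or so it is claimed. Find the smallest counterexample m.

For m = 1, 2, 3, 4, …, 13, 14, 15 the conclusion holds.
m = 16: m² + m + 17 = 289 = 17 × 17, composite.
So m = 16 is the smallest counterexample.

m = 16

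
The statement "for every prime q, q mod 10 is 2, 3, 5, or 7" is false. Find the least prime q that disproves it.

q = 11

We need the least prime q for which the claim fails.
For q = 2, 3, 5, 7 the conclusion holds.
q = 11: 11 mod 10 = 1 — not in {2, 3, 5, 7}.
Thus q = 11 disproves the claim, and no smaller q works.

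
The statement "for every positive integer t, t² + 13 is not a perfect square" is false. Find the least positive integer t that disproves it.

Check each positive integer t in order until t² + 13 is a perfect square.
The first 5 eligible values, up to t = 5, all satisfy the conclusion.
t = 6: 6² + 13 = 49 = 7², a perfect square.
So t = 6 is the smallest counterexample.

t = 6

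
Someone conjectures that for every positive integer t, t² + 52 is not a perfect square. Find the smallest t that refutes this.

We need the least positive integer t for which t² + 52 is a perfect square.
The first 11 eligible values, up to t = 11, all satisfy the conclusion.
t = 12: 12² + 52 = 196 = 14², a perfect square.

t = 12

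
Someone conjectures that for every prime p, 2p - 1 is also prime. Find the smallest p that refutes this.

For p = 2, 3 the conclusion holds.
p = 5: 2p - 1 = 9 = 3 × 3, not prime.

p = 5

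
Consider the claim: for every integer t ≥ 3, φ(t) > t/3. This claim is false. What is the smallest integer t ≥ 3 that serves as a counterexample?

Check each integer t ≥ 3 in order until the claim fails.
t = 3: φ(3) = 2 and 3/3 = 1, so φ(3) > 3/3.
t = 4: φ(4) = 2 and 4/3 = 4/3, so φ(4) > 4/3.
t = 5: φ(5) = 4 and 5/3 = 5/3, so φ(5) > 5/3.
t = 6: φ(6) = 2 and 6/3 = 2, so φ(6) ≤ 6/3.
Thus t = 6 disproves the claim, and no smaller t works.

t = 6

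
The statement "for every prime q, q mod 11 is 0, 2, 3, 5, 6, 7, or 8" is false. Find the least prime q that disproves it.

We need the least prime q for which the claim fails.
For q = 2, 3, 5, 7, 11, 13, 17, 19 the conclusion holds.
q = 23: 23 mod 11 = 1 — not in {0, 2, 3, 5, 6, 7, 8}.

q = 23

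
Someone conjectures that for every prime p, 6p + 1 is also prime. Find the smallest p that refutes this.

p = 19

A counterexample is any prime p such that 6p + 1 is not prime; we check each in order.
The first 7 eligible values, up to p = 17, all satisfy the conclusion.
p = 19: 6p + 1 = 115 = 5 × 23, not prime.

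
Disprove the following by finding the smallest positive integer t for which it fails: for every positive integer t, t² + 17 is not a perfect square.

We need the least positive integer t for which t² + 17 is a perfect square.
For t = 1, 2, 3, 4, 5, 6, 7 the conclusion holds.
t = 8: 8² + 17 = 81 = 9², a perfect square.
So t = 8 is the smallest counterexample.

t = 8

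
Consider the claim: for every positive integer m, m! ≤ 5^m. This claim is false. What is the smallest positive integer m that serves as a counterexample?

m = 12

The first 11 eligible values, up to m = 11, all satisfy the conclusion.
m = 12: m! = 479001600 and 5^m = 244140625, so 479001600 > 244140625.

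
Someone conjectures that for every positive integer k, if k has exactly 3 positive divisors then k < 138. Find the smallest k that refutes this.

k = 169

Check each positive integer k in order until k has exactly 3 positive divisors but the claim fails.
k = 4: τ(4) = 3; 4 < 138.
k = 9: τ(9) = 3; 9 < 138.
k = 25: τ(25) = 3; 25 < 138.
k = 49: τ(49) = 3; 49 < 138.
k = 121: τ(121) = 3; 121 < 138.
k = 169: τ(169) = 3; 169 ≥ 138.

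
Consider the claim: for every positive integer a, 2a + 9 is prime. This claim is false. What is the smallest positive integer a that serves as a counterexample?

A counterexample is any positive integer a such that 2a + 9 is not prime; we check each in order.
For a = 1, 2 the conclusion holds.
a = 3: 2a + 9 = 15 = 3 × 5, composite.

a = 3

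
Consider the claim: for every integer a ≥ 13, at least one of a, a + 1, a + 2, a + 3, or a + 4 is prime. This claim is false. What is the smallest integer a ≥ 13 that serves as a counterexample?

a = 24

We need the least integer a ≥ 13 for which a, a + 1, a + 2, a + 3, a + 4 are all composite.
For a = 13, 14, 15, 16, …, 21, 22, 23 the conclusion holds.
a = 24: 24 = 2 × 12; 25 = 5 × 5; 26 = 2 × 13; 27 = 3 × 9; 28 = 2 × 14 — all composite.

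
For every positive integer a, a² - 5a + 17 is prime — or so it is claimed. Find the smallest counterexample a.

a = 13

A counterexample is any positive integer a such that a² - 5a + 17 is not prime; we check each in order.
The first 12 eligible values, up to a = 12, all satisfy the conclusion.
a = 13: a² - 5a + 17 = 121 = 11 × 11, composite.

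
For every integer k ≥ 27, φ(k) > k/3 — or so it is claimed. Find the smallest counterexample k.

Check each integer k ≥ 27 in order until the claim fails.
For k = 27, 28, 29 the conclusion holds.
k = 30: φ(30) = 8 and 30/3 = 10, so φ(30) ≤ 30/3.
Hence k = 30 is a counterexample.

k = 30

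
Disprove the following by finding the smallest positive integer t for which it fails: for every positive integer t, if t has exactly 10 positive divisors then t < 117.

A counterexample is any positive integer t such that t has exactly 10 positive divisors but the claim fails; we check each in order.
For t = 48, 80, 112 the conclusion holds.
t = 162: τ(162) = 10; 162 ≥ 117.

t = 162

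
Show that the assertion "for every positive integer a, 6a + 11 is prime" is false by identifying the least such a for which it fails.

A counterexample is any positive integer a such that 6a + 11 is not prime; we check each in order.
a = 1: 6a + 11 = 17, prime.
a = 2: 6a + 11 = 23, prime.
a = 3: 6a + 11 = 29, prime.
a = 4: 6a + 11 = 35 = 5 × 7, composite.
Thus a = 4 disproves the claim, and no smaller a works.

a = 4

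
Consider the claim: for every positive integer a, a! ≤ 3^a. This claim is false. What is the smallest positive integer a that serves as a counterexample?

The first 6 eligible values, up to a = 6, all satisfy the conclusion.
a = 7: a! = 5040 and 3^a = 2187, so 5040 > 2187.
So a = 7 is the smallest counterexample.

a = 7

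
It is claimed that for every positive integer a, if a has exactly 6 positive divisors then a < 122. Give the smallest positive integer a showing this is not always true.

a = 124

For a = 12, 18, 20, 28, …, 99, 116, 117 the conclusion holds.
a = 124: τ(124) = 6; 124 ≥ 122.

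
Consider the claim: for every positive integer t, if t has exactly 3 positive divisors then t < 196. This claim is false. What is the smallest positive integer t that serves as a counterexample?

t = 289

We need the least positive integer t for which t has exactly 3 positive divisors but the claim fails.
The first 6 eligible values, up to t = 169, all satisfy the conclusion.
t = 289: τ(289) = 3; 289 ≥ 196.
So t = 289 is the smallest counterexample.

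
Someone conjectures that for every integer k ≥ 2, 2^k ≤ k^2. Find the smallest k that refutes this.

A counterexample is any integer k ≥ 2 such that 2^k > k^2; we check each in order.
k = 2: 2^k = 4 and k^2 = 4, so 4 ≤ 4.
k = 3: 2^k = 8 and k^2 = 9, so 8 ≤ 9.
k = 4: 2^k = 16 and k^2 = 16, so 16 ≤ 16.
k = 5: 2^k = 32 and k^2 = 25, so 32 > 25.

k = 5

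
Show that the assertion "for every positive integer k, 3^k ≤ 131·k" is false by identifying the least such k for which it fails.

A counterexample is any positive integer k such that 3^k > 131·k; we check each in order.
For k = 1, 2, 3, 4, 5, 6 the conclusion holds.
k = 7: 3^k = 2187 and 131·k = 917, so 2187 > 917.

k = 7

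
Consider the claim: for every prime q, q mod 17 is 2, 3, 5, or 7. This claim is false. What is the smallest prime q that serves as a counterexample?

q = 11

The first 4 eligible values, up to q = 7, all satisfy the conclusion.
q = 11: 11 mod 17 = 11 — not in {2, 3, 5, 7}.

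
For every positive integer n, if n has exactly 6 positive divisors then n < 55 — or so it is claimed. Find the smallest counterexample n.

For n = 12, 18, 20, 28, 32, 44, 45, 50, 52 the conclusion holds.
n = 63: τ(63) = 6; 63 ≥ 55.
Thus n = 63 disproves the claim, and no smaller n works.

n = 63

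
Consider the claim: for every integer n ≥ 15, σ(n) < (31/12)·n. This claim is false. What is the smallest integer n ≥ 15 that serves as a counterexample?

n = 48

For n = 15, 16, 17, 18, …, 45, 46, 47 the conclusion holds.
n = 48: σ(48) = 124; 124 ≥ 124.
Hence n = 48 is a counterexample.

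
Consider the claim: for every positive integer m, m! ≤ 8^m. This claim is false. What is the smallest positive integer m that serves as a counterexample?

m = 20

A counterexample is any positive integer m such that m! > 8^m; we check each in order.
The first 19 eligible values, up to m = 19, all satisfy the conclusion.
m = 20: m! = 2432902008176640000 and 8^m = 1152921504606846976, so 2432902008176640000 > 1152921504606846976.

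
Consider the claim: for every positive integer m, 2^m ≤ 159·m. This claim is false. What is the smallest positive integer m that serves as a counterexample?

m = 11

We need the least positive integer m for which 2^m > 159·m.
The first 10 eligible values, up to m = 10, all satisfy the conclusion.
m = 11: 2^m = 2048 and 159·m = 1749, so 2048 > 1749.
Thus m = 11 disproves the claim, and no smaller m works.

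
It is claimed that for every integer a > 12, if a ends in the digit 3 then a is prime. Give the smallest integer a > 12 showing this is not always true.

a = 33

a = 13: 13 ends in 3 and is prime.
a = 23: 23 ends in 3 and is prime.
a = 33: 33 ends in 3; 33 = 3 × 11, composite.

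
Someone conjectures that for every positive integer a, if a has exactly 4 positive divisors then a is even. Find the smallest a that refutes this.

Check each positive integer a in order until a has exactly 4 positive divisors but a is odd.
For a = 6, 8, 10, 14 the conclusion holds.
a = 15: divisors of 15: 1, 3, 5, 15; 15 is odd.
So a = 15 is the smallest counterexample.

a = 15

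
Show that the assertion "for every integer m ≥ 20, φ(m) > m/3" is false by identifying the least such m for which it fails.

Check each integer m ≥ 20 in order until the claim fails.
The first 4 eligible values, up to m = 23, all satisfy the conclusion.
m = 24: φ(24) = 8 and 24/3 = 8, so φ(24) ≤ 24/3.
Thus m = 24 disproves the claim, and no smaller m works.

m = 24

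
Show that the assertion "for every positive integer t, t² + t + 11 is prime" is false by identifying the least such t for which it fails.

For t = 1, 2, 3, 4, 5, 6, 7, 8, 9 the conclusion holds.
t = 10: t² + t + 11 = 121 = 11 × 11, composite.

t = 10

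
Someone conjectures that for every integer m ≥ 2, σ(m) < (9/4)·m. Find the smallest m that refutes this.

m = 12

A counterexample is any integer m ≥ 2 such that the claim fails; we check each in order.
For m = 2, 3, 4, 5, 6, 7, 8, 9, 10, 11 the conclusion holds.
m = 12: σ(12) = 28; 28 ≥ 27.
So m = 12 is the smallest counterexample.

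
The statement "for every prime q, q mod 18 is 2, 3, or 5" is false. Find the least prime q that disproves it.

q = 7

q = 2: 2 mod 18 = 2.
q = 3: 3 mod 18 = 3.
q = 5: 5 mod 18 = 5.
q = 7: 7 mod 18 = 7 — not in {2, 3, 5}.
Hence q = 7 is a counterexample.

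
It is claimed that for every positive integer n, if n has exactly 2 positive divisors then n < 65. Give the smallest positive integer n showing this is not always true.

For n = 2, 3, 5, 7, …, 53, 59, 61 the conclusion holds.
n = 67: τ(67) = 2; 67 ≥ 65.

n = 67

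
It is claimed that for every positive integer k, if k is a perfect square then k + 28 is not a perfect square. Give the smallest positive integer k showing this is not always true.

A counterexample is any positive integer k such that k is a perfect square but k + 28 is a perfect square; we check each in order.
For k = 1, 4, 9, 16, 25 the conclusion holds.
k = 36: 36 = 6² and 36 + 28 = 64 = 8².
Thus k = 36 disproves the claim, and no smaller k works.

k = 36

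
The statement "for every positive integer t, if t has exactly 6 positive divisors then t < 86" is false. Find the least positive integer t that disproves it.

For t = 12, 18, 20, 28, …, 68, 75, 76 the conclusion holds.
t = 92: τ(92) = 6; 92 ≥ 86.

t = 92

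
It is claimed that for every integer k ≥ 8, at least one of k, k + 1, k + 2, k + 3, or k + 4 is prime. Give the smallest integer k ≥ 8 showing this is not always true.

k = 24

Check each integer k ≥ 8 in order until k, k + 1, k + 2, k + 3, k + 4 are all composite.
The first 16 eligible values, up to k = 23, all satisfy the conclusion.
k = 24: 24 = 2 × 12; 25 = 5 × 5; 26 = 2 × 13; 27 = 3 × 9; 28 = 2 × 14 — all composite.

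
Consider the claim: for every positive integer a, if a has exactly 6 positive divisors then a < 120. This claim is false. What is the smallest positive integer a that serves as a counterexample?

a = 124

Check each positive integer a in order until a has exactly 6 positive divisors but the claim fails.
The first 18 eligible values, up to a = 117, all satisfy the conclusion.
a = 124: τ(124) = 6; 124 ≥ 120.
Hence a = 124 is a counterexample.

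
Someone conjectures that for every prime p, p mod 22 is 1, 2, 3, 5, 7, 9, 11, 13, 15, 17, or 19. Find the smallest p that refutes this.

For p = 2, 3, 5, 7, …, 31, 37, 41 the conclusion holds.
p = 43: 43 mod 22 = 21 — not in {1, 2, 3, 5, 7, 9, 11, 13, 15, 17, 19}.
Hence p = 43 is a counterexample.

p = 43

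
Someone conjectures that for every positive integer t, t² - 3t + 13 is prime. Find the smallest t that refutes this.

A counterexample is any positive integer t such that t² - 3t + 13 is not prime; we check each in order.
For t = 1, 2, 3, 4, …, 9, 10, 11 the conclusion holds.
t = 12: t² - 3t + 13 = 121 = 11 × 11, composite.
Hence t = 12 is a counterexample.

t = 12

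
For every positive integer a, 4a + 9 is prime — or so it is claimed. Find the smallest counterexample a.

a = 3

For a = 1, 2 the conclusion holds.
a = 3: 4a + 9 = 21 = 3 × 7, composite.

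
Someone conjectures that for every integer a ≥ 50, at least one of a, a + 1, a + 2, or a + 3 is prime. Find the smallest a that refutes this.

Check each integer a ≥ 50 in order until a, a + 1, a + 2, a + 3 are all composite.
a = 50: 53 is prime.
a = 51: 53 is prime.
a = 52: 53 is prime.
a = 53: 53 is prime.
a = 54: 54 = 2 × 27; 55 = 5 × 11; 56 = 2 × 28; 57 = 3 × 19 — all composite.

a = 54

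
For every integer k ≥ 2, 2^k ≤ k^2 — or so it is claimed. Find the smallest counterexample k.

k = 5

A counterexample is any integer k ≥ 2 such that 2^k > k^2; we check each in order.
k = 2: 2^k = 4 and k^2 = 4, so 4 ≤ 4.
k = 3: 2^k = 8 and k^2 = 9, so 8 ≤ 9.
k = 4: 2^k = 16 and k^2 = 16, so 16 ≤ 16.
k = 5: 2^k = 32 and k^2 = 25, so 32 > 25.
So k = 5 is the smallest counterexample.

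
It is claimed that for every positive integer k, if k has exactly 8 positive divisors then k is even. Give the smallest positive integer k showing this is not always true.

Check each positive integer k in order until k has exactly 8 positive divisors but k is odd.
For k = 24, 30, 40, 42, …, 88, 102, 104 the conclusion holds.
k = 105: divisors of 105: 1, 3, 5, 7, 15, 21, 35, 105; 105 is odd.
So k = 105 is the smallest counterexample.

k = 105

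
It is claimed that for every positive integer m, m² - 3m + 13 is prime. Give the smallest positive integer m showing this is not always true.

m = 12

We need the least positive integer m for which m² - 3m + 13 is not prime.
The first 11 eligible values, up to m = 11, all satisfy the conclusion.
m = 12: m² - 3m + 13 = 121 = 11 × 11, composite.
Thus m = 12 disproves the claim, and no smaller m works.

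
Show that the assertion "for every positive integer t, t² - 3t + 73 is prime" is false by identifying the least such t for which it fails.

t = 4

For t = 1, 2, 3 the conclusion holds.
t = 4: t² - 3t + 73 = 77 = 7 × 11, composite.
So t = 4 is the smallest counterexample.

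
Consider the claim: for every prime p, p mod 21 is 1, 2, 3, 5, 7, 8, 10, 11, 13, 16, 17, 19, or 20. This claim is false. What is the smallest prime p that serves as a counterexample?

p = 67

For p = 2, 3, 5, 7, …, 53, 59, 61 the conclusion holds.
p = 67: 67 mod 21 = 4 — not in {1, 2, 3, 5, 7, 8, 10, 11, 13, 16, 17, 19, 20}.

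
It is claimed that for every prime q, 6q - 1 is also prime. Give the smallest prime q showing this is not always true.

A counterexample is any prime q such that 6q - 1 is not prime; we check each in order.
q = 2: 6q - 1 = 11, prime.
q = 3: 6q - 1 = 17, prime.
q = 5: 6q - 1 = 29, prime.
q = 7: 6q - 1 = 41, prime.
q = 11: 6q - 1 = 65 = 5 × 13, not prime.

q = 11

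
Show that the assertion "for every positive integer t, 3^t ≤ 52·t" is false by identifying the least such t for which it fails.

t = 6

We need the least positive integer t for which 3^t > 52·t.
For t = 1, 2, 3, 4, 5 the conclusion holds.
t = 6: 3^t = 729 and 52·t = 312, so 729 > 312.
Hence t = 6 is a counterexample.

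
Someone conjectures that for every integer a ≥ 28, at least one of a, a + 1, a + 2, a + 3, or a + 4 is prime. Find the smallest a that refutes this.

a = 32

a = 28: 29 is prime.
a = 29: 29 is prime.
a = 30: 31 is prime.
a = 31: 31 is prime.
a = 32: 32 = 2 × 16; 33 = 3 × 11; 34 = 2 × 17; 35 = 5 × 7; 36 = 2 × 18 — all composite.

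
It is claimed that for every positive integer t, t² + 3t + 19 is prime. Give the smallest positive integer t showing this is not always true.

t = 15

A counterexample is any positive integer t such that t² + 3t + 19 is not prime; we check each in order.
For t = 1, 2, 3, 4, …, 12, 13, 14 the conclusion holds.
t = 15: t² + 3t + 19 = 289 = 17 × 17, composite.
Hence t = 15 is a counterexample.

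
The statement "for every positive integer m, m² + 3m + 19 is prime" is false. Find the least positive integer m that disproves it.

m = 15

Check each positive integer m in order until m² + 3m + 19 is not prime.
For m = 1, 2, 3, 4, …, 12, 13, 14 the conclusion holds.
m = 15: m² + 3m + 19 = 289 = 17 × 17, composite.
So m = 15 is the smallest counterexample.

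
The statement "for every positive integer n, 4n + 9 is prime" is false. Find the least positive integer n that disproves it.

n = 3

Check each positive integer n in order until 4n + 9 is not prime.
n = 1: 4n + 9 = 13, prime.
n = 2: 4n + 9 = 17, prime.
n = 3: 4n + 9 = 21 = 3 × 7, composite.
So n = 3 is the smallest counterexample.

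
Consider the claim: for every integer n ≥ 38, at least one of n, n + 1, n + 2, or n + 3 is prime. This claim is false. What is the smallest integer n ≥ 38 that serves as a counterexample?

n = 48

We need the least integer n ≥ 38 for which n, n + 1, n + 2, n + 3 are all composite.
The first 10 eligible values, up to n = 47, all satisfy the conclusion.
n = 48: 48 = 2 × 24; 49 = 7 × 7; 50 = 2 × 25; 51 = 3 × 17 — all composite.
Hence n = 48 is a counterexample.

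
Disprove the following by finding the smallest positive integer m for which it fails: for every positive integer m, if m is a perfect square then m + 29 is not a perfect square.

m = 196

We need the least positive integer m for which m is a perfect square but m + 29 is a perfect square.
For m = 1, 4, 9, 16, …, 121, 144, 169 the conclusion holds.
m = 196: 196 = 14² and 196 + 29 = 225 = 15².
Thus m = 196 disproves the claim, and no smaller m works.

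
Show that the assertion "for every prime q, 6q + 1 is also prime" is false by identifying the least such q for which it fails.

q = 19

A counterexample is any prime q such that 6q + 1 is not prime; we check each in order.
The first 7 eligible values, up to q = 17, all satisfy the conclusion.
q = 19: 6q + 1 = 115 = 5 × 23, not prime.
So q = 19 is the smallest counterexample.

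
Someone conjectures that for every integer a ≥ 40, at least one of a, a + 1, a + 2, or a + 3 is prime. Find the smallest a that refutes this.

We need the least integer a ≥ 40 for which a, a + 1, a + 2, a + 3 are all composite.
For a = 40, 41, 42, 43, 44, 45, 46, 47 the conclusion holds.
a = 48: 48 = 2 × 24; 49 = 7 × 7; 50 = 2 × 25; 51 = 3 × 17 — all composite.

a = 48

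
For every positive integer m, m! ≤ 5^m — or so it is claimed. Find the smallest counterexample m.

For m = 1, 2, 3, 4, …, 9, 10, 11 the conclusion holds.
m = 12: m! = 479001600 and 5^m = 244140625, so 479001600 > 244140625.

m = 12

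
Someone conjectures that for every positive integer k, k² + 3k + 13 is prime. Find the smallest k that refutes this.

Check each positive integer k in order until k² + 3k + 13 is not prime.
k = 1: k² + 3k + 13 = 17, prime.
k = 2: k² + 3k + 13 = 23, prime.
k = 3: k² + 3k + 13 = 31, prime.
k = 4: k² + 3k + 13 = 41, prime.
k = 5: k² + 3k + 13 = 53, prime.
k = 6: k² + 3k + 13 = 67, prime.
k = 7: k² + 3k + 13 = 83, prime.
k = 8: k² + 3k + 13 = 101, prime.
k = 9: k² + 3k + 13 = 121 = 11 × 11, composite.
Hence k = 9 is a counterexample.

k = 9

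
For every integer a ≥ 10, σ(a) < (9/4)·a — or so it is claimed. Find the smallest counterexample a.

We need the least integer a ≥ 10 for which the claim fails.
For a = 10, 11 the conclusion holds.
a = 12: σ(12) = 28; 28 ≥ 27.

a = 12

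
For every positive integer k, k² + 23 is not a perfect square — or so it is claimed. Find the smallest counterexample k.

Check each positive integer k in order until k² + 23 is a perfect square.
For k = 1, 2, 3, 4, 5, 6, 7, 8, 9, 10 the conclusion holds.
k = 11: 11² + 23 = 144 = 12², a perfect square.
Hence k = 11 is a counterexample.

k = 11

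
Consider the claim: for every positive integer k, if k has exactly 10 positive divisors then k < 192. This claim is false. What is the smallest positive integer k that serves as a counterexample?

k = 48: τ(48) = 10; 48 < 192.
k = 80: τ(80) = 10; 80 < 192.
k = 112: τ(112) = 10; 112 < 192.
k = 162: τ(162) = 10; 162 < 192.
k = 176: τ(176) = 10; 176 < 192.
k = 208: τ(208) = 10; 208 ≥ 192.

k = 208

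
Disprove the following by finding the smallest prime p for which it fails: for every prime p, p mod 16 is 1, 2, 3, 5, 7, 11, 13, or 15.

The first 12 eligible values, up to p = 37, all satisfy the conclusion.
p = 41: 41 mod 16 = 9 — not in {1, 2, 3, 5, 7, 11, 13, 15}.
So p = 41 is the smallest counterexample.

p = 41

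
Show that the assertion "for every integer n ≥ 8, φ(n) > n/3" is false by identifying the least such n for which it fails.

n = 12

We need the least integer n ≥ 8 for which the claim fails.
n = 8: φ(8) = 4 and 8/3 = 8/3, so φ(8) > 8/3.
n = 9: φ(9) = 6 and 9/3 = 3, so φ(9) > 9/3.
n = 10: φ(10) = 4 and 10/3 = 10/3, so φ(10) > 10/3.
n = 11: φ(11) = 10 and 11/3 = 11/3, so φ(11) > 11/3.
n = 12: φ(12) = 4 and 12/3 = 4, so φ(12) ≤ 12/3.
So n = 12 is the smallest counterexample.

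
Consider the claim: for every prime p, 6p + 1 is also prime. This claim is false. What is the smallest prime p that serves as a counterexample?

A counterexample is any prime p such that 6p + 1 is not prime; we check each in order.
p = 2: 6p + 1 = 13, prime.
p = 3: 6p + 1 = 19, prime.
p = 5: 6p + 1 = 31, prime.
p = 7: 6p + 1 = 43, prime.
p = 11: 6p + 1 = 67, prime.
p = 13: 6p + 1 = 79, prime.
p = 17: 6p + 1 = 103, prime.
p = 19: 6p + 1 = 115 = 5 × 23, not prime.
So p = 19 is the smallest counterexample.

p = 19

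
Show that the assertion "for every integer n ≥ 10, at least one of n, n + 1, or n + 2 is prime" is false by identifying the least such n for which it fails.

The first 4 eligible values, up to n = 13, all satisfy the conclusion.
n = 14: 14 = 2 × 7; 15 = 3 × 5; 16 = 2 × 8 — all composite.
Hence n = 14 is a counterexample.

n = 14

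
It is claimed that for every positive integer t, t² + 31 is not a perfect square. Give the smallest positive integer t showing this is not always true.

Check each positive integer t in order until t² + 31 is a perfect square.
For t = 1, 2, 3, 4, …, 12, 13, 14 the conclusion holds.
t = 15: 15² + 31 = 256 = 16², a perfect square.
So t = 15 is the smallest counterexample.

t = 15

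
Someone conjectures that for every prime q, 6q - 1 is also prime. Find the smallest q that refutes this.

q = 11

We need the least prime q for which 6q - 1 is not prime.
q = 2: 6q - 1 = 11, prime.
q = 3: 6q - 1 = 17, prime.
q = 5: 6q - 1 = 29, prime.
q = 7: 6q - 1 = 41, prime.
q = 11: 6q - 1 = 65 = 5 × 13, not prime.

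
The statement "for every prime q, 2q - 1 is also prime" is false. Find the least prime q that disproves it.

q = 5

Check each prime q in order until 2q - 1 is not prime.
q = 2: 2q - 1 = 3, prime.
q = 3: 2q - 1 = 5, prime.
q = 5: 2q - 1 = 9 = 3 × 3, not prime.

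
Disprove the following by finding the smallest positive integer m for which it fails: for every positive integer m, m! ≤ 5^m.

m = 12

We need the least positive integer m for which m! > 5^m.
The first 11 eligible values, up to m = 11, all satisfy the conclusion.
m = 12: m! = 479001600 and 5^m = 244140625, so 479001600 > 244140625.
So m = 12 is the smallest counterexample.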